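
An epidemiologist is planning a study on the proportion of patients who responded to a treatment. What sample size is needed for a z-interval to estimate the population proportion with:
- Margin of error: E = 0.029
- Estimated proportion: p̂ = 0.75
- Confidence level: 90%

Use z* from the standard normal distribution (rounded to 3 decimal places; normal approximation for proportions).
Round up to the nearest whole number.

Using z* for proportion z-interval (normal approximation).

For 90% confidence, z* = 1.645 (from standard normal table)

Sample size formula for proportion z-interval: n = z*²p̂(1-p̂)/E²

n = 1.645² × 0.75 × 0.25 / 0.029²
  = 2.706025 × 0.1875 / 0.000841
  = 603.3052

Round up to the nearest whole number: n = 604

604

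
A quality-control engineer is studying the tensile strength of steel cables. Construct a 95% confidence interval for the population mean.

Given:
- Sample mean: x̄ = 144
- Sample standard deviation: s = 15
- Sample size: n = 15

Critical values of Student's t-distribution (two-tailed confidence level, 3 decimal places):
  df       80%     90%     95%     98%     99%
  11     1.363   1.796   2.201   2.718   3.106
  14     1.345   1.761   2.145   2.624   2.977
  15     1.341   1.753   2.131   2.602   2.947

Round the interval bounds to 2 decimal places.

The population standard deviation σ is unknown (only the sample standard deviation s is given), so use a t-interval with df = n - 1 = 15 - 1 = 14.

For 95% confidence with df = 14, t* = 2.145 (from t-table)

Standard error: SE = s/√n = 15/√15 = 3.872983

Margin of error: E = t* × SE = 2.145 × 3.872983 = 8.3075

T-interval: x̄ ± E = 144 ± 8.3075 = (135.6925, 152.3075)

Rounded to 2 decimal places:

(135.69, 152.31)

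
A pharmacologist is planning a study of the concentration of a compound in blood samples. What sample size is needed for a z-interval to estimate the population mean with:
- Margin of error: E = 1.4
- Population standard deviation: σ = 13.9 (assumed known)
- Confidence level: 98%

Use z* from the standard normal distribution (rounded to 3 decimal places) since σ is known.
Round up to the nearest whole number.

Using z* since population σ is known (z-interval formula).

For 98% confidence, z* = 2.326 (from standard normal table)

Sample size formula for z-interval: n = (z*σ/E)²

n = (2.326 × 13.9 / 1.4)²
  = (23.093857)²
  = 533.3262

Round up to the nearest whole number: n = 534

534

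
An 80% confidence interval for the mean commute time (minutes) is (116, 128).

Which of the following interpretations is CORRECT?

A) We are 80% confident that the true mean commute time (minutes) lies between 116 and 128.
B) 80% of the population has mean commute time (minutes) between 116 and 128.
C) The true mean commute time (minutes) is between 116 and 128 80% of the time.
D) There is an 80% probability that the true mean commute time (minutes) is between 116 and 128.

A confidence interval represents our confidence in the procedure, not a probability statement about the parameter.

Key concept: If we repeated this sampling process many times and computed an 80% CI each time, about 80% of those intervals would contain the true population parameter.

For this specific interval (116, 128):
- Midpoint (point estimate): 122
- Margin of error: 6

The correct interpretation is the one stating confidence that the true parameter lies in the interval — option A.

A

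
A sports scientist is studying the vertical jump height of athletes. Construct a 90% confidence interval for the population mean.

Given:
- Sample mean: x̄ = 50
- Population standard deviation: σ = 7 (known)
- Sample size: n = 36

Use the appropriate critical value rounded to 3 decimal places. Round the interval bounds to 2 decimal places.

The population standard deviation σ is known, so use a z-interval (standard normal critical value).

For 90% confidence, z* = 1.645 (from standard normal table)

Standard error: SE = σ/√n = 7/√36 = 1.166667

Margin of error: E = z* × SE = 1.645 × 1.166667 = 1.9192

Z-interval: x̄ ± E = 50 ± 1.9192 = (48.0808, 51.9192)

Rounded to 2 decimal places:

(48.08, 51.92)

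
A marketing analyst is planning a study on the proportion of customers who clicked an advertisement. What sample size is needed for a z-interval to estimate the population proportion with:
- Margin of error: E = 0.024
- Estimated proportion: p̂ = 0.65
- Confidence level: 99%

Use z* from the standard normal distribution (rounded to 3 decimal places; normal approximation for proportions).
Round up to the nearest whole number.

Using z* for proportion z-interval (normal approximation).

For 99% confidence, z* = 2.576 (from standard normal table)

Sample size formula for proportion z-interval: n = z*²p̂(1-p̂)/E²

n = 2.576² × 0.65 × 0.35 / 0.024²
  = 6.635776 × 0.2275 / 0.000576
  = 2620.9011

Round up to the nearest whole number: n = 2621

2621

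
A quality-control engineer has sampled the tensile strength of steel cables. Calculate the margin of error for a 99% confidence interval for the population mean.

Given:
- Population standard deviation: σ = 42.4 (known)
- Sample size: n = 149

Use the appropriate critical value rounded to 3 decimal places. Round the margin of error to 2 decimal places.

The population standard deviation σ is known, so use the z-interval margin of error formula.

For 99% confidence, z* = 2.576 (from standard normal table)

Margin of error formula for z-interval: E = z* × σ/√n

E = 2.576 × 42.4/√149
  = 2.576 × 3.473543
  = 8.9478

Rounded to 2 decimal places:

8.95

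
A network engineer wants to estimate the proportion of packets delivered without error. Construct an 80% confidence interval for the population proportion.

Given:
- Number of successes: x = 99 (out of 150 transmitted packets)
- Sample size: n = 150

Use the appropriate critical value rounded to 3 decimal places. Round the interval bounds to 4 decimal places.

Sample proportion: p̂ = 99/150 = 0.660000

Check conditions for normal approximation:
  np̂ = 99 ≥ 10 ✓
  n(1-p̂) = 51 ≥ 10 ✓

The sample is large enough, so use a z-interval (normal approximation) for the proportion.

For 80% confidence, z* = 1.282 (from standard normal table)

Standard error: SE = √(p̂(1-p̂)/n) = √(0.660000×0.340000/150) = 0.03867816

Margin of error: E = z* × SE = 1.282 × 0.03867816 = 0.049585

Z-interval: p̂ ± E = 0.660000 ± 0.049585 = (0.610415, 0.709585)

Rounded to 4 decimal places:

(0.6104, 0.7096)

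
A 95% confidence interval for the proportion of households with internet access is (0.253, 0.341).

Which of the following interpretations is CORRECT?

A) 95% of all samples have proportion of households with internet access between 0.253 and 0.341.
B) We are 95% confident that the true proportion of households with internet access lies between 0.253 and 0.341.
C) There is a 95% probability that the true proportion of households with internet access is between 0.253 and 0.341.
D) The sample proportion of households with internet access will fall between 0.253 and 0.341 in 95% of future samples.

A confidence interval represents our confidence in the procedure, not a probability statement about the parameter.

Key concept: If we repeated this sampling process many times and computed a 95% CI each time, about 95% of those intervals would contain the true population parameter.

For this specific interval (0.253, 0.341):
- Midpoint (point estimate): 0.297
- Margin of error: 0.044

The correct interpretation is the one stating confidence that the true parameter lies in the interval — option B.

B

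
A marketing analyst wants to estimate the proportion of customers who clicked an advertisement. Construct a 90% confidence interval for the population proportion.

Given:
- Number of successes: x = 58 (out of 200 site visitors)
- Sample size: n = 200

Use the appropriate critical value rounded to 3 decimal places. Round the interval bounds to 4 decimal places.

Sample proportion: p̂ = 58/200 = 0.290000

Check conditions for normal approximation:
  np̂ = 58 ≥ 10 ✓
  n(1-p̂) = 142 ≥ 10 ✓

The sample is large enough, so use a z-interval (normal approximation) for the proportion.

For 90% confidence, z* = 1.645 (from standard normal table)

Standard error: SE = √(p̂(1-p̂)/n) = √(0.290000×0.710000/200) = 0.03208582

Margin of error: E = z* × SE = 1.645 × 0.03208582 = 0.052781

Z-interval: p̂ ± E = 0.290000 ± 0.052781 = (0.237219, 0.342781)

Rounded to 4 decimal places:

(0.2372, 0.3428)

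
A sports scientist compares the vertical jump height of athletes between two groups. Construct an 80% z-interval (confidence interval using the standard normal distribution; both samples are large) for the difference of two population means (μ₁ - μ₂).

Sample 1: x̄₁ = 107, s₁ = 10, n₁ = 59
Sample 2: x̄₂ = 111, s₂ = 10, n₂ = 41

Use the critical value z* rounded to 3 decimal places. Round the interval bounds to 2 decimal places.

Both samples are large (n₁ = 59 ≥ 30, n₂ = 41 ≥ 30), so a z-interval for the difference of means applies.

Point estimate: x̄₁ - x̄₂ = 107 - 111 = -4

Standard error: SE = √(s₁²/n₁ + s₂²/n₂)
= √(10²/59 + 10²/41)
= √(1.694915 + 2.439024)
= 2.033209

For 80% confidence, z* = 1.282 (from standard normal table)
Margin of error: E = z* × SE = 1.282 × 2.033209 = 2.6066

Z-interval: (x̄₁ - x̄₂) ± E = -4 ± 2.6066 = (-6.6066, -1.3934)

Rounded to 2 decimal places:

(-6.61, -1.39)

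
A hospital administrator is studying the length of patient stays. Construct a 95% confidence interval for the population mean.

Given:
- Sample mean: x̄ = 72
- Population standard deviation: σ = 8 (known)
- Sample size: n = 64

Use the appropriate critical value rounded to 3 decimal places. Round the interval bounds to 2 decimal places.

The population standard deviation σ is known, so use a z-interval (standard normal critical value).

For 95% confidence, z* = 1.96 (from standard normal table)

Standard error: SE = σ/√n = 8/√64 = 1.000000

Margin of error: E = z* × SE = 1.96 × 1.000000 = 1.9600

Z-interval: x̄ ± E = 72 ± 1.9600 = (70.0400, 73.9600)

Rounded to 2 decimal places:

(70.04, 73.96)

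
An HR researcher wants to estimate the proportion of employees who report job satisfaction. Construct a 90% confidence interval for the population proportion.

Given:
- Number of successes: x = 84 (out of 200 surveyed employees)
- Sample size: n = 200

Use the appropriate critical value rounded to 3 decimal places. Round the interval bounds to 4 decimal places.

Sample proportion: p̂ = 84/200 = 0.420000

Check conditions for normal approximation:
  np̂ = 84 ≥ 10 ✓
  n(1-p̂) = 116 ≥ 10 ✓

The sample is large enough, so use a z-interval (normal approximation) for the proportion.

For 90% confidence, z* = 1.645 (from standard normal table)

Standard error: SE = √(p̂(1-p̂)/n) = √(0.420000×0.580000/200) = 0.03489986

Margin of error: E = z* × SE = 1.645 × 0.03489986 = 0.057410

Z-interval: p̂ ± E = 0.420000 ± 0.057410 = (0.362590, 0.477410)

Rounded to 4 decimal places:

(0.3626, 0.4774)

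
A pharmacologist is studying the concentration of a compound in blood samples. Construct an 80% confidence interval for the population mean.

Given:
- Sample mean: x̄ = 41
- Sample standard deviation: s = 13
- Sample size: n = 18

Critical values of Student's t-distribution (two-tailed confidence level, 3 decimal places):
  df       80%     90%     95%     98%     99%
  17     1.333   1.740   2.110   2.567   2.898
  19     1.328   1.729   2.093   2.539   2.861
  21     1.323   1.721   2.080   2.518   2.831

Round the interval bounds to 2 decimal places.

The population standard deviation σ is unknown (only the sample standard deviation s is given), so use a t-interval with df = n - 1 = 18 - 1 = 17.

For 80% confidence with df = 17, t* = 1.333 (from t-table)

Standard error: SE = s/√n = 13/√18 = 3.064129

Margin of error: E = t* × SE = 1.333 × 3.064129 = 4.0845

T-interval: x̄ ± E = 41 ± 4.0845 = (36.9155, 45.0845)

Rounded to 2 decimal places:

(36.92, 45.08)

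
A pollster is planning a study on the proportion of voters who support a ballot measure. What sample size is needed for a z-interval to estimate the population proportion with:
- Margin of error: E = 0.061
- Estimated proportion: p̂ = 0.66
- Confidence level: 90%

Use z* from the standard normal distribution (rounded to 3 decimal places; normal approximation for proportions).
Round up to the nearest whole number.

Using z* for proportion z-interval (normal approximation).

For 90% confidence, z* = 1.645 (from standard normal table)

Sample size formula for proportion z-interval: n = z*²p̂(1-p̂)/E²

n = 1.645² × 0.66 × 0.34 / 0.061²
  = 2.706025 × 0.2244 / 0.003721
  = 163.1905

Round up to the nearest whole number: n = 164

164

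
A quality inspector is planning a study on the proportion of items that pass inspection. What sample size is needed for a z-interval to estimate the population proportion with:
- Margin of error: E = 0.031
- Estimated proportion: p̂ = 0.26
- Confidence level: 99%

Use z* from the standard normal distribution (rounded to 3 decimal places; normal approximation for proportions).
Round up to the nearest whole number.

Using z* for proportion z-interval (normal approximation).

For 99% confidence, z* = 2.576 (from standard normal table)

Sample size formula for proportion z-interval: n = z*²p̂(1-p̂)/E²

n = 2.576² × 0.26 × 0.74 / 0.031²
  = 6.635776 × 0.1924 / 0.000961
  = 1328.5362

Round up to the nearest whole number: n = 1329

1329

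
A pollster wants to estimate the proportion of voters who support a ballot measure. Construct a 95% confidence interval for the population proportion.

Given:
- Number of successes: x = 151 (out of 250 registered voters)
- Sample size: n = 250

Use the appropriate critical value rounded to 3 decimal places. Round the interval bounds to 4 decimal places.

Sample proportion: p̂ = 151/250 = 0.604000

Check conditions for normal approximation:
  np̂ = 151 ≥ 10 ✓
  n(1-p̂) = 99 ≥ 10 ✓

The sample is large enough, so use a z-interval (normal approximation) for the proportion.

For 95% confidence, z* = 1.96 (from standard normal table)

Standard error: SE = √(p̂(1-p̂)/n) = √(0.604000×0.396000/250) = 0.03093115

Margin of error: E = z* × SE = 1.96 × 0.03093115 = 0.060625

Z-interval: p̂ ± E = 0.604000 ± 0.060625 = (0.543375, 0.664625)

Rounded to 4 decimal places:

(0.5434, 0.6646)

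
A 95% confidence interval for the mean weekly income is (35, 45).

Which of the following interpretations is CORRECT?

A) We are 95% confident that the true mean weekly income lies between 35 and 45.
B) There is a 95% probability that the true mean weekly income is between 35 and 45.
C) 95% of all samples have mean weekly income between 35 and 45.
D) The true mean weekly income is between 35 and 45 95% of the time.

A confidence interval represents our confidence in the procedure, not a probability statement about the parameter.

Key concept: If we repeated this sampling process many times and computed a 95% CI each time, about 95% of those intervals would contain the true population parameter.

For this specific interval (35, 45):
- Midpoint (point estimate): 40
- Margin of error: 5

The correct interpretation is the one stating confidence that the true parameter lies in the interval — option A.

A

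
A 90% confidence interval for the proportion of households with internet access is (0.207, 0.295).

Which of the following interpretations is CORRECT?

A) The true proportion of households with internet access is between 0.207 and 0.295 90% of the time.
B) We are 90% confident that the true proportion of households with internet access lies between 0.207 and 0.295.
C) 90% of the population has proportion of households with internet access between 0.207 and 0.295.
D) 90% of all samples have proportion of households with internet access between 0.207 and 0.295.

A confidence interval represents our confidence in the procedure, not a probability statement about the parameter.

Key concept: If we repeated this sampling process many times and computed a 90% CI each time, about 90% of those intervals would contain the true population parameter.

For this specific interval (0.207, 0.295):
- Midpoint (point estimate): 0.251
- Margin of error: 0.044

The correct interpretation is the one stating confidence that the true parameter lies in the interval — option B.

B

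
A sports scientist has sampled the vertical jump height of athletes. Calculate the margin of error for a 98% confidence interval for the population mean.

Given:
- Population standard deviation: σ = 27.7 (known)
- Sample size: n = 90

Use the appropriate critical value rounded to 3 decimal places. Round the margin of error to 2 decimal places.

The population standard deviation σ is known, so use the z-interval margin of error formula.

For 98% confidence, z* = 2.326 (from standard normal table)

Margin of error formula for z-interval: E = z* × σ/√n

E = 2.326 × 27.7/√90
  = 2.326 × 2.919836
  = 6.7915

Rounded to 2 decimal places:

6.79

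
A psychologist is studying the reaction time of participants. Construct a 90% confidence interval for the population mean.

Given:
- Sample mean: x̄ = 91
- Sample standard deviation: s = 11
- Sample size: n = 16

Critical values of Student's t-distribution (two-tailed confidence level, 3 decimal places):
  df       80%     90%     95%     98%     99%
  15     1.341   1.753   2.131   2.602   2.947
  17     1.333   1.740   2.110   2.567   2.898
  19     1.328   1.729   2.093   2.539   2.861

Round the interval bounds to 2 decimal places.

The population standard deviation σ is unknown (only the sample standard deviation s is given), so use a t-interval with df = n - 1 = 16 - 1 = 15.

For 90% confidence with df = 15, t* = 1.753 (from t-table)

Standard error: SE = s/√n = 11/√16 = 2.750000

Margin of error: E = t* × SE = 1.753 × 2.750000 = 4.8207

T-interval: x̄ ± E = 91 ± 4.8207 = (86.1792, 95.8208)

Rounded to 2 decimal places:

(86.18, 95.82)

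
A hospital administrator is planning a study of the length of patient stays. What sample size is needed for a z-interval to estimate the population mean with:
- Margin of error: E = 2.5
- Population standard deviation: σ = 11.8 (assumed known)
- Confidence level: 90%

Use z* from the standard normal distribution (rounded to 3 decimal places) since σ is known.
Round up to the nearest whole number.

Using z* since population σ is known (z-interval formula).

For 90% confidence, z* = 1.645 (from standard normal table)

Sample size formula for z-interval: n = (z*σ/E)²

n = (1.645 × 11.8 / 2.5)²
  = (7.764400)²
  = 60.2859

Round up to the nearest whole number: n = 61

61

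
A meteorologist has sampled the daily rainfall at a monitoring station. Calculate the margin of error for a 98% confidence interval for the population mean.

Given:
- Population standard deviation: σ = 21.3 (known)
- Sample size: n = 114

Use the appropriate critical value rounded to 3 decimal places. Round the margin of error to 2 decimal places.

The population standard deviation σ is known, so use the z-interval margin of error formula.

For 98% confidence, z* = 2.326 (from standard normal table)

Margin of error formula for z-interval: E = z* × σ/√n

E = 2.326 × 21.3/√114
  = 2.326 × 1.994928
  = 4.6402

Rounded to 2 decimal places:

4.64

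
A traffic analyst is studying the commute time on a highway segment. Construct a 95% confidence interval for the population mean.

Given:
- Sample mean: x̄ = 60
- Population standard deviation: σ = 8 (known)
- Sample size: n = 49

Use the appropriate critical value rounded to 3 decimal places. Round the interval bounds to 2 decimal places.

The population standard deviation σ is known, so use a z-interval (standard normal critical value).

For 95% confidence, z* = 1.96 (from standard normal table)

Standard error: SE = σ/√n = 8/√49 = 1.142857

Margin of error: E = z* × SE = 1.96 × 1.142857 = 2.2400

Z-interval: x̄ ± E = 60 ± 2.2400 = (57.7600, 62.2400)

Rounded to 2 decimal places:

(57.76, 62.24)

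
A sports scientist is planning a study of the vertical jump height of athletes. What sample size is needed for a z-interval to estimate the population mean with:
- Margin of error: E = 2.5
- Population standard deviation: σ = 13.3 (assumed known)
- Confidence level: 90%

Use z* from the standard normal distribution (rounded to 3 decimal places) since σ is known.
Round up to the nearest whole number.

Using z* since population σ is known (z-interval formula).

For 90% confidence, z* = 1.645 (from standard normal table)

Sample size formula for z-interval: n = (z*σ/E)²

n = (1.645 × 13.3 / 2.5)²
  = (8.751400)²
  = 76.5870

Round up to the nearest whole number: n = 77

77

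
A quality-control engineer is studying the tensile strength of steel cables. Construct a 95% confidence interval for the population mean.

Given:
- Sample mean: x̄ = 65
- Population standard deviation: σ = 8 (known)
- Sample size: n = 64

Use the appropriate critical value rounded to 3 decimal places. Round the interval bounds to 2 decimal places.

The population standard deviation σ is known, so use a z-interval (standard normal critical value).

For 95% confidence, z* = 1.96 (from standard normal table)

Standard error: SE = σ/√n = 8/√64 = 1.000000

Margin of error: E = z* × SE = 1.96 × 1.000000 = 1.9600

Z-interval: x̄ ± E = 65 ± 1.9600 = (63.0400, 66.9600)

Rounded to 2 decimal places:

(63.04, 66.96)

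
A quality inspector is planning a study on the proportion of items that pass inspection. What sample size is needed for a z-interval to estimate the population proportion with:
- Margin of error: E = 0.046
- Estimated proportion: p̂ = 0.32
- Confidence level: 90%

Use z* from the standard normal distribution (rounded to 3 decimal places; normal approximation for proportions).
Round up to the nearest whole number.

Using z* for proportion z-interval (normal approximation).

For 90% confidence, z* = 1.645 (from standard normal table)

Sample size formula for proportion z-interval: n = z*²p̂(1-p̂)/E²

n = 1.645² × 0.32 × 0.68 / 0.046²
  = 2.706025 × 0.2176 / 0.002116
  = 278.2755

Round up to the nearest whole number: n = 279

279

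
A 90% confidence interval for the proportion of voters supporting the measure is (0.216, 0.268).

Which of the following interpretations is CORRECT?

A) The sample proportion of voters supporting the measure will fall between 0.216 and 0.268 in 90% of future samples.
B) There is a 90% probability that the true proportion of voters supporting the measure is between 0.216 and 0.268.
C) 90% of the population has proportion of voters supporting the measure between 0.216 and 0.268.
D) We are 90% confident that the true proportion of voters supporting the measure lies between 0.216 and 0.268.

A confidence interval represents our confidence in the procedure, not a probability statement about the parameter.

Key concept: If we repeated this sampling process many times and computed a 90% CI each time, about 90% of those intervals would contain the true population parameter.

For this specific interval (0.216, 0.268):
- Midpoint (point estimate): 0.242
- Margin of error: 0.026

The correct interpretation is the one stating confidence that the true parameter lies in the interval — option D.

D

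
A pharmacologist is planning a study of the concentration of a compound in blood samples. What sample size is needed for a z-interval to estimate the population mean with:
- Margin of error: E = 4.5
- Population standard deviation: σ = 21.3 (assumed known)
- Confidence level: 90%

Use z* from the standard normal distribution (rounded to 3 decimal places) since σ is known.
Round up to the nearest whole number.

Using z* since population σ is known (z-interval formula).

For 90% confidence, z* = 1.645 (from standard normal table)

Sample size formula for z-interval: n = (z*σ/E)²

n = (1.645 × 21.3 / 4.5)²
  = (7.786333)²
  = 60.6270

Round up to the nearest whole number: n = 61

61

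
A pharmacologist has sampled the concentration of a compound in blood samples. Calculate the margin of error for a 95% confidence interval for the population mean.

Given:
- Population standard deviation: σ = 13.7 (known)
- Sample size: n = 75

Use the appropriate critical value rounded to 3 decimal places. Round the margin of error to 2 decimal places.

The population standard deviation σ is known, so use the z-interval margin of error formula.

For 95% confidence, z* = 1.96 (from standard normal table)

Margin of error formula for z-interval: E = z* × σ/√n

E = 1.96 × 13.7/√75
  = 1.96 × 1.581940
  = 3.1006

Rounded to 2 decimal places:

3.10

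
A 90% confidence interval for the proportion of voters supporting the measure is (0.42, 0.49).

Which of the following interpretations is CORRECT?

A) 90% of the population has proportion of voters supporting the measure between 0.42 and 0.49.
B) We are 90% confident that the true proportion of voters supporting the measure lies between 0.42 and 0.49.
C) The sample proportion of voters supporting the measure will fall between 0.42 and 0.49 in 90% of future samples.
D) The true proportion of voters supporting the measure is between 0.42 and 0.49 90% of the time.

A confidence interval represents our confidence in the procedure, not a probability statement about the parameter.

Key concept: If we repeated this sampling process many times and computed a 90% CI each time, about 90% of those intervals would contain the true population parameter.

For this specific interval (0.42, 0.49):
- Midpoint (point estimate): 0.455
- Margin of error: 0.035

The correct interpretation is the one stating confidence that the true parameter lies in the interval — option B.

B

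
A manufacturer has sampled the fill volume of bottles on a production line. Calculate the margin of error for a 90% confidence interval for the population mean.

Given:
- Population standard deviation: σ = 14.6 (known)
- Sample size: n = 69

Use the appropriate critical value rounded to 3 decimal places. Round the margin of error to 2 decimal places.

The population standard deviation σ is known, so use the z-interval margin of error formula.

For 90% confidence, z* = 1.645 (from standard normal table)

Margin of error formula for z-interval: E = z* × σ/√n

E = 1.645 × 14.6/√69
  = 1.645 × 1.757633
  = 2.8913

Rounded to 2 decimal places:

2.89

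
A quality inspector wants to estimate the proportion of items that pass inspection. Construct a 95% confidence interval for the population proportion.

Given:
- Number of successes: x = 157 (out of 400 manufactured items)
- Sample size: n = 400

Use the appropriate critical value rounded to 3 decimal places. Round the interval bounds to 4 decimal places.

Sample proportion: p̂ = 157/400 = 0.392500

Check conditions for normal approximation:
  np̂ = 157 ≥ 10 ✓
  n(1-p̂) = 243 ≥ 10 ✓

The sample is large enough, so use a z-interval (normal approximation) for the proportion.

For 95% confidence, z* = 1.96 (from standard normal table)

Standard error: SE = √(p̂(1-p̂)/n) = √(0.392500×0.607500/400) = 0.02441535

Margin of error: E = z* × SE = 1.96 × 0.02441535 = 0.047854

Z-interval: p̂ ± E = 0.392500 ± 0.047854 = (0.344646, 0.440354)

Rounded to 4 decimal places:

(0.3446, 0.4404)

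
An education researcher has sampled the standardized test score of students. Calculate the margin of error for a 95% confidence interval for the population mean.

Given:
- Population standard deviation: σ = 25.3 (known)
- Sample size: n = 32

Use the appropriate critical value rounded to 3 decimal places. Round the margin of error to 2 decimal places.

The population standard deviation σ is known, so use the z-interval margin of error formula.

For 95% confidence, z* = 1.96 (from standard normal table)

Margin of error formula for z-interval: E = z* × σ/√n

E = 1.96 × 25.3/√32
  = 1.96 × 4.472450
  = 8.7660

Rounded to 2 decimal places:

8.77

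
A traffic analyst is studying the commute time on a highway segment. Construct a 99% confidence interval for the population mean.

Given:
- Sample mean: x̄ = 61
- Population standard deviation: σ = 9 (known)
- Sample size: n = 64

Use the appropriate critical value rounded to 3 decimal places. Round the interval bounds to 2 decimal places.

The population standard deviation σ is known, so use a z-interval (standard normal critical value).

For 99% confidence, z* = 2.576 (from standard normal table)

Standard error: SE = σ/√n = 9/√64 = 1.125000

Margin of error: E = z* × SE = 2.576 × 1.125000 = 2.8980

Z-interval: x̄ ± E = 61 ± 2.8980 = (58.1020, 63.8980)

Rounded to 2 decimal places:

(58.10, 63.90)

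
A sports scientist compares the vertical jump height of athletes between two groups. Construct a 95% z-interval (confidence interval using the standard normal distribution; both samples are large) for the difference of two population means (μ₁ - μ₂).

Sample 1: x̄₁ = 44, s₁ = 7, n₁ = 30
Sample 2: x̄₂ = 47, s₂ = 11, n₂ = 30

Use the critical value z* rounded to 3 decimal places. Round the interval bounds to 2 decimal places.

Both samples are large (n₁ = 30 ≥ 30, n₂ = 30 ≥ 30), so a z-interval for the difference of means applies.

Point estimate: x̄₁ - x̄₂ = 44 - 47 = -3

Standard error: SE = √(s₁²/n₁ + s₂²/n₂)
= √(7²/30 + 11²/30)
= √(1.633333 + 4.033333)
= 2.380476

For 95% confidence, z* = 1.96 (from standard normal table)
Margin of error: E = z* × SE = 1.96 × 2.380476 = 4.6657

Z-interval: (x̄₁ - x̄₂) ± E = -3 ± 4.6657 = (-7.6657, 1.6657)

Rounded to 2 decimal places:

(-7.67, 1.67)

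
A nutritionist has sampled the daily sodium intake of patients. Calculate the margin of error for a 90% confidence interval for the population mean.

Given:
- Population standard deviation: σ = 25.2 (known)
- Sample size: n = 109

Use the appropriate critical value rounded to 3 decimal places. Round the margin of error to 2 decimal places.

The population standard deviation σ is known, so use the z-interval margin of error formula.

For 90% confidence, z* = 1.645 (from standard normal table)

Margin of error formula for z-interval: E = z* × σ/√n

E = 1.645 × 25.2/√109
  = 1.645 × 2.413722
  = 3.9706

Rounded to 2 decimal places:

3.97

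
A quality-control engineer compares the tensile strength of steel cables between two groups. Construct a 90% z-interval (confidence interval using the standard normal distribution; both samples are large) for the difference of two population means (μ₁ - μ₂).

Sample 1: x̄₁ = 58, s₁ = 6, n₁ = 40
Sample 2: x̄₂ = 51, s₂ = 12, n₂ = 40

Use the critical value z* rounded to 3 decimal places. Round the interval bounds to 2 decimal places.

Both samples are large (n₁ = 40 ≥ 30, n₂ = 40 ≥ 30), so a z-interval for the difference of means applies.

Point estimate: x̄₁ - x̄₂ = 58 - 51 = 7

Standard error: SE = √(s₁²/n₁ + s₂²/n₂)
= √(6²/40 + 12²/40)
= √(0.900000 + 3.600000)
= 2.121320

For 90% confidence, z* = 1.645 (from standard normal table)
Margin of error: E = z* × SE = 1.645 × 2.121320 = 3.4896

Z-interval: (x̄₁ - x̄₂) ± E = 7 ± 3.4896 = (3.5104, 10.4896)

Rounded to 2 decimal places:

(3.51, 10.49)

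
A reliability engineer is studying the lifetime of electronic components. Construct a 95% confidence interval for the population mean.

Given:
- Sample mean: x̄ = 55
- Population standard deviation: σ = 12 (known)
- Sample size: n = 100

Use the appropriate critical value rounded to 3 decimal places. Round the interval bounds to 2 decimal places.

The population standard deviation σ is known, so use a z-interval (standard normal critical value).

For 95% confidence, z* = 1.96 (from standard normal table)

Standard error: SE = σ/√n = 12/√100 = 1.200000

Margin of error: E = z* × SE = 1.96 × 1.200000 = 2.3520

Z-interval: x̄ ± E = 55 ± 2.3520 = (52.6480, 57.3520)

Rounded to 2 decimal places:

(52.65, 57.35)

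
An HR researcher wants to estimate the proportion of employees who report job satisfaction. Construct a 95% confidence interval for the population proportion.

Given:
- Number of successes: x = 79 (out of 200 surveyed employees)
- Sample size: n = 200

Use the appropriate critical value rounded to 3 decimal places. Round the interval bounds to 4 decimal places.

Sample proportion: p̂ = 79/200 = 0.395000

Check conditions for normal approximation:
  np̂ = 79 ≥ 10 ✓
  n(1-p̂) = 121 ≥ 10 ✓

The sample is large enough, so use a z-interval (normal approximation) for the proportion.

For 95% confidence, z* = 1.96 (from standard normal table)

Standard error: SE = √(p̂(1-p̂)/n) = √(0.395000×0.605000/200) = 0.03456696

Margin of error: E = z* × SE = 1.96 × 0.03456696 = 0.067751

Z-interval: p̂ ± E = 0.395000 ± 0.067751 = (0.327249, 0.462751)

Rounded to 4 decimal places:

(0.3272, 0.4628)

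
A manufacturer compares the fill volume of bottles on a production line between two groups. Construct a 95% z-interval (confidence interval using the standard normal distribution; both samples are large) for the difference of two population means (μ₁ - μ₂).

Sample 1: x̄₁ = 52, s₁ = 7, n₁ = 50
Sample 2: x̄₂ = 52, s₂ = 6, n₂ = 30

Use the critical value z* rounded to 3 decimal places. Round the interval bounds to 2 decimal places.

Both samples are large (n₁ = 50 ≥ 30, n₂ = 30 ≥ 30), so a z-interval for the difference of means applies.

Point estimate: x̄₁ - x̄₂ = 52 - 52 = 0

Standard error: SE = √(s₁²/n₁ + s₂²/n₂)
= √(7²/50 + 6²/30)
= √(0.980000 + 1.200000)
= 1.476482

For 95% confidence, z* = 1.96 (from standard normal table)
Margin of error: E = z* × SE = 1.96 × 1.476482 = 2.8939

Z-interval: (x̄₁ - x̄₂) ± E = 0 ± 2.8939 = (-2.8939, 2.8939)

Rounded to 2 decimal places:

(-2.89, 2.89)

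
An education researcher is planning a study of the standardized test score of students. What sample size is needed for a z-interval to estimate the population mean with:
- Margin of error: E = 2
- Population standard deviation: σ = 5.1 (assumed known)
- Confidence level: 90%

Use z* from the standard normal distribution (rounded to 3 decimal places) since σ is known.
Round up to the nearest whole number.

Using z* since population σ is known (z-interval formula).

For 90% confidence, z* = 1.645 (from standard normal table)

Sample size formula for z-interval: n = (z*σ/E)²

n = (1.645 × 5.1 / 2)²
  = (4.194750)²
  = 17.5959

Round up to the nearest whole number: n = 18

18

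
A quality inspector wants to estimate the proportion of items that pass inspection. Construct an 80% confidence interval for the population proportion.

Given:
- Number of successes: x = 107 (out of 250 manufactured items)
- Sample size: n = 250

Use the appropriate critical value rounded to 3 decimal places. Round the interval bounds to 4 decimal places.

Sample proportion: p̂ = 107/250 = 0.428000

Check conditions for normal approximation:
  np̂ = 107 ≥ 10 ✓
  n(1-p̂) = 143 ≥ 10 ✓

The sample is large enough, so use a z-interval (normal approximation) for the proportion.

For 80% confidence, z* = 1.282 (from standard normal table)

Standard error: SE = √(p̂(1-p̂)/n) = √(0.428000×0.572000/250) = 0.03129319

Margin of error: E = z* × SE = 1.282 × 0.03129319 = 0.040118

Z-interval: p̂ ± E = 0.428000 ± 0.040118 = (0.387882, 0.468118)

Rounded to 4 decimal places:

(0.3879, 0.4681)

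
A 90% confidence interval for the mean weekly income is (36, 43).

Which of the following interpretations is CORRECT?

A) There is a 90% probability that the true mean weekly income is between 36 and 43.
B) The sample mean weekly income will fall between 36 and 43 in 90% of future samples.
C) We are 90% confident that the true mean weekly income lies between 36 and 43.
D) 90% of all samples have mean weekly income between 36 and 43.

A confidence interval represents our confidence in the procedure, not a probability statement about the parameter.

Key concept: If we repeated this sampling process many times and computed a 90% CI each time, about 90% of those intervals would contain the true population parameter.

For this specific interval (36, 43):
- Midpoint (point estimate): 39.5
- Margin of error: 3.5

The correct interpretation is the one stating confidence that the true parameter lies in the interval — option C.

C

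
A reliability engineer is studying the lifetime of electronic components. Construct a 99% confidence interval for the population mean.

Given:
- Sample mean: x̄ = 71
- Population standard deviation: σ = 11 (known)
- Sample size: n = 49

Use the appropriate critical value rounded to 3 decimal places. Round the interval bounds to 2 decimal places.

The population standard deviation σ is known, so use a z-interval (standard normal critical value).

For 99% confidence, z* = 2.576 (from standard normal table)

Standard error: SE = σ/√n = 11/√49 = 1.571429

Margin of error: E = z* × SE = 2.576 × 1.571429 = 4.0480

Z-interval: x̄ ± E = 71 ± 4.0480 = (66.9520, 75.0480)

Rounded to 2 decimal places:

(66.95, 75.05)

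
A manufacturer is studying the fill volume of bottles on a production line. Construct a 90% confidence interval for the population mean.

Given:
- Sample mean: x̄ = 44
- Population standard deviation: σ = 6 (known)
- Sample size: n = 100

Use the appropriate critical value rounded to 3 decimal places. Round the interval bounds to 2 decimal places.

The population standard deviation σ is known, so use a z-interval (standard normal critical value).

For 90% confidence, z* = 1.645 (from standard normal table)

Standard error: SE = σ/√n = 6/√100 = 0.600000

Margin of error: E = z* × SE = 1.645 × 0.600000 = 0.9870

Z-interval: x̄ ± E = 44 ± 0.9870 = (43.0130, 44.9870)

Rounded to 2 decimal places:

(43.01, 44.99)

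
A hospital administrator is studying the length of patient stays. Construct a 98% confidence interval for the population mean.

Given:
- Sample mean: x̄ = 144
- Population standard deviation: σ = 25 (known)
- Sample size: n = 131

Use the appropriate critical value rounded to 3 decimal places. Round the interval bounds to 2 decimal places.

The population standard deviation σ is known, so use a z-interval (standard normal critical value).

For 98% confidence, z* = 2.326 (from standard normal table)

Standard error: SE = σ/√n = 25/√131 = 2.184260

Margin of error: E = z* × SE = 2.326 × 2.184260 = 5.0806

Z-interval: x̄ ± E = 144 ± 5.0806 = (138.9194, 149.0806)

Rounded to 2 decimal places:

(138.92, 149.08)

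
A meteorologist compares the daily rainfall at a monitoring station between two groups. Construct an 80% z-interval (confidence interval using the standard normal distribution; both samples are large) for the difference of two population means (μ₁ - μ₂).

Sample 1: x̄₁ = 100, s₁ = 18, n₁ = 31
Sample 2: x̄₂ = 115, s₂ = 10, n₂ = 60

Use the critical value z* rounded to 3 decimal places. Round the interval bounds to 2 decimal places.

Both samples are large (n₁ = 31 ≥ 30, n₂ = 60 ≥ 30), so a z-interval for the difference of means applies.

Point estimate: x̄₁ - x̄₂ = 100 - 115 = -15

Standard error: SE = √(s₁²/n₁ + s₂²/n₂)
= √(18²/31 + 10²/60)
= √(10.451613 + 1.666667)
= 3.481132

For 80% confidence, z* = 1.282 (from standard normal table)
Margin of error: E = z* × SE = 1.282 × 3.481132 = 4.4628

Z-interval: (x̄₁ - x̄₂) ± E = -15 ± 4.4628 = (-19.4628, -10.5372)

Rounded to 2 decimal places:

(-19.46, -10.54)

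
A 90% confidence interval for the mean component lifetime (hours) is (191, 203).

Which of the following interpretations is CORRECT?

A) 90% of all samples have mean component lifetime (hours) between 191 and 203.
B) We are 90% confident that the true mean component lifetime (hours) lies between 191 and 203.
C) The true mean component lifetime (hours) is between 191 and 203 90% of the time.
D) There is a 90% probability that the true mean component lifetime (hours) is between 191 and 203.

A confidence interval represents our confidence in the procedure, not a probability statement about the parameter.

Key concept: If we repeated this sampling process many times and computed a 90% CI each time, about 90% of those intervals would contain the true population parameter.

For this specific interval (191, 203):
- Midpoint (point estimate): 197
- Margin of error: 6

The correct interpretation is the one stating confidence that the true parameter lies in the interval — option B.

B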